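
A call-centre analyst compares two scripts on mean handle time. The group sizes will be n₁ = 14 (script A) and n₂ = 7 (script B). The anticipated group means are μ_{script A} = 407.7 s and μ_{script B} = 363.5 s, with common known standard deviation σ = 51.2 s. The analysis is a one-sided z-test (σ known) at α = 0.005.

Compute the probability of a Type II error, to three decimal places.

β ≈ 0.761

Standardized effect: d = |μ_{script A} − μ_{script B}| / σ = |407.7 − 363.5| / 51.2 = 0.8633
Noncentrality parameter: δ = d / √(1/n₁ + 1/n₂) = 0.8633 / √(1/14 + 1/7) = 1.8649
One-sided α = 0.005 → critical value z_{0.005} = 2.576.
Power = P(Z > 2.576 − δ) = Φ(-0.711) = 0.2386.
Type II error: β = 1 − power = 1 − 0.2386 = 0.7614.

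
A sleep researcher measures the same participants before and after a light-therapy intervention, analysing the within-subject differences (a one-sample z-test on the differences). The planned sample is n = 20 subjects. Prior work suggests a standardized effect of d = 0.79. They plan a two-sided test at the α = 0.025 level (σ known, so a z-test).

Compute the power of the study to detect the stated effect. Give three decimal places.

Noncentrality parameter: λ = d·√n = 0.79 × √20 = 3.5330
Critical value for a two-sided test at α = 0.025: z_{α/2} = 2.241.
Power = Φ(λ − 2.241) + Φ(−λ − 2.241) = Φ(1.292) + Φ(-5.774) = 0.9017 + 0.0000 = 0.9017.

Power ≈ 0.902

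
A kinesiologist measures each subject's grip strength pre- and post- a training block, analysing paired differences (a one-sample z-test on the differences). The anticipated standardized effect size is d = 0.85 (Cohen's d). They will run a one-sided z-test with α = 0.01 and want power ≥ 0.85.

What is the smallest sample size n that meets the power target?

Set Φ(δ − 2.326) = 0.85; then δ − 2.326 = Φ⁻¹(0.85) = 1.036, giving δ = 3.363.
δ = d·√n ⇒ n = (δ/d)² = (3.363 / 0.85)² = 15.65.
Round up to the next whole unit.

n = 16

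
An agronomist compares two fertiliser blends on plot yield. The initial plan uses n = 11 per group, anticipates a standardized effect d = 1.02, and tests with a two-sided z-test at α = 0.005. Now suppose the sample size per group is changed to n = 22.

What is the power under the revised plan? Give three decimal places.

Power ≈ 0.718

With n = 22 per group: δ = d·√(n/2) = 1.02 × √(22/2) = 3.3830. Critical value z_{0.0025} = 2.807.
Revised power = Φ(δ − 2.807) + Φ(−δ − 2.807) = Φ(0.576) + Φ(-6.190) = 0.7177 + 0.0000 = 0.7177.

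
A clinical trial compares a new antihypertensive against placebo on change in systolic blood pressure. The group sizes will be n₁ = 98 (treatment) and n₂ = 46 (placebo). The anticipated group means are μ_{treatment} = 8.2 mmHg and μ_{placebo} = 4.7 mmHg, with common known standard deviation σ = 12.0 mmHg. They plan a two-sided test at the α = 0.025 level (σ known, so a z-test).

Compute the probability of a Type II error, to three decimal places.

Standardized effect: d = |μ_{treatment} − μ_{placebo}| / σ = |8.2 − 4.7| / 12.0 = 0.2917
Noncentrality parameter: δ = d / √(1/n₁ + 1/n₂) = 0.2917 / √(1/98 + 1/46) = 1.6319
Critical value for a two-sided test at α = 0.025: z_{α/2} = 2.241.
Power = Φ(δ − 2.241) + Φ(−δ − 2.241) = Φ(-0.609) + Φ(-3.873) = 0.2711 + 0.0001 = 0.2712.
Type II error: β = 1 − power = 1 − 0.2712 = 0.7288.

β ≈ 0.729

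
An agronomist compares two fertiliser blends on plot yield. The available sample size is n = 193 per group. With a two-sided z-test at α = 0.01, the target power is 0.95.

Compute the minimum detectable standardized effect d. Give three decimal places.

Need Φ(δ − 2.576) = 0.95, so δ = 2.576 + 1.645 = 4.221.
(The second rejection-region term Φ(−δ − z_{α/2}) is negligible and dropped.)
δ = d·√(n/2) ⇒ d = δ/√(n/2) = 4.221/√(193/2) = 0.4297.

d ≈ 0.430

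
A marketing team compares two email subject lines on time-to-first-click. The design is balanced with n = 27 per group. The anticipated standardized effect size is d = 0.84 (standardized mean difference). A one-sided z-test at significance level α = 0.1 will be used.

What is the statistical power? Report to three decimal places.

Noncentrality parameter: δ = d·√(n/2) = 0.84 × √(27/2) = 3.0864
One-sided α = 0.1 → critical value z_{0.1} = 1.282.
Power = Φ(δ − 1.282) = Φ(1.805) = 0.9644.

Power ≈ 0.964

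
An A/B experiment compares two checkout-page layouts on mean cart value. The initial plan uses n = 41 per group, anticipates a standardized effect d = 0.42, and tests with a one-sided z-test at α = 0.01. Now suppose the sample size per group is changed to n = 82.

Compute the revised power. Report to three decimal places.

Power ≈ 0.642

With n = 82 per group: δ = d·√(n/2) = 0.42 × √(82/2) = 2.6893. Critical value z_{0.01} = 2.326.
Revised power = Φ(δ − 2.326) = Φ(0.363) = 0.6417.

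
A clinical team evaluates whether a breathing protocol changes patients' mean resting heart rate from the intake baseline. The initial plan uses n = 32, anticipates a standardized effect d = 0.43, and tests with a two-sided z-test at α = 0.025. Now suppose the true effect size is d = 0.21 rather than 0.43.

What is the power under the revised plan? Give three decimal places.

With d = 0.21: δ = d·√n = 0.21 × √32 = 1.1879. Critical value z_{0.0125} = 2.241.
Revised power = Φ(δ − 2.241) + Φ(−δ − 2.241) = Φ(-1.053) + Φ(-3.429) = 0.1461 + 0.0003 = 0.1464.

Power ≈ 0.146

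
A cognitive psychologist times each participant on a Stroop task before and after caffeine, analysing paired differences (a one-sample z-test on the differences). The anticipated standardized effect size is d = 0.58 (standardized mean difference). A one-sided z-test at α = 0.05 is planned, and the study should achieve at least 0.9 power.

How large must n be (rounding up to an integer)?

n = 26

Set Φ(δ − 1.645) = 0.9; then δ − 1.645 = Φ⁻¹(0.9) = 1.282, giving δ = 2.926.
δ = d·√n ⇒ n = (δ/d)² = (2.926 / 0.58)² = 25.46.
Round up to the next whole unit.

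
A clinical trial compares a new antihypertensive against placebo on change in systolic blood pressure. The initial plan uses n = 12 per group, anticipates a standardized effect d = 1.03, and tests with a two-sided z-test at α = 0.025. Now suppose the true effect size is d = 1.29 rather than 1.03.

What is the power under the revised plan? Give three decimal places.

With d = 1.29: δ = d·√(n/2) = 1.29 × √(12/2) = 3.1598. Critical value z_{0.0125} = 2.241.
Revised power = Φ(δ − 2.241) + Φ(−δ − 2.241) = Φ(0.918) + Φ(-5.401) = 0.8208 + 0.0000 = 0.8208.

Power ≈ 0.821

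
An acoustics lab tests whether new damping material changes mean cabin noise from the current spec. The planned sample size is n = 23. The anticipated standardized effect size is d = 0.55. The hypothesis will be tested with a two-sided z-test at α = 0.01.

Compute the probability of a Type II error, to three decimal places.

Noncentrality parameter: δ = d·√n = 0.55 × √23 = 2.6377
Critical value for a two-sided test at α = 0.01: z_{α/2} = 2.576.
Power = Φ(δ − 2.576) + Φ(−δ − 2.576) = Φ(0.062) + Φ(-5.214) = 0.5247 + 0.0000 = 0.5247.
Type II error: β = 1 − power = 1 − 0.5247 = 0.4753.

β ≈ 0.475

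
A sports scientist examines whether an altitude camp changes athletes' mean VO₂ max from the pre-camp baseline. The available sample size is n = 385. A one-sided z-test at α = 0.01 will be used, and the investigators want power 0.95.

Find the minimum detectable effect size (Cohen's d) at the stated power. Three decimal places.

Need Φ(δ − 2.326) = 0.95, so δ = 2.326 + 1.645 = 3.971.
δ = d·√n ⇒ d = δ/√n = 3.971/√385 = 0.2024.

d ≈ 0.202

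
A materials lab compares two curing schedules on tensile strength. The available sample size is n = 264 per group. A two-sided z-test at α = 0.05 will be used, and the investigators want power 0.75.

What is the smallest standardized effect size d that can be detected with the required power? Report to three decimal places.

Need Φ(δ − 1.960) = 0.75, so δ = 1.960 + 0.674 = 2.634.
(Lower-tail contribution to power is negligible for δ > 0.)
δ = d·√(n/2) ⇒ d = δ/√(n/2) = 2.634/√(264/2) = 0.2293.

d ≈ 0.229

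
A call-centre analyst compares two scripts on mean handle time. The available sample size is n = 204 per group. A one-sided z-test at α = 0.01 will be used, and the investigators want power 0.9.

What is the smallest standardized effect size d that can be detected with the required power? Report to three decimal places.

d ≈ 0.357

Need Φ(δ − 2.326) = 0.9, so δ = 2.326 + 1.282 = 3.608.
δ = d·√(n/2) ⇒ d = δ/√(n/2) = 3.608/√(204/2) = 0.3572.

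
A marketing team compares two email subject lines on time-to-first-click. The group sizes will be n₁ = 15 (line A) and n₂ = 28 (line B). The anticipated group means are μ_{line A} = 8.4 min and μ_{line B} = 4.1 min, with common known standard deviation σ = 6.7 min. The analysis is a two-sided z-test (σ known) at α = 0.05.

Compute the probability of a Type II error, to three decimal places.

β ≈ 0.482

Standardized effect: d = |μ_{line A} − μ_{line B}| / σ = |8.4 − 4.1| / 6.7 = 0.6418
Noncentrality parameter: δ = d / √(1/n₁ + 1/n₂) = 0.6418 / √(1/15 + 1/28) = 2.0058
Two-sided α = 0.05 → critical value z_{0.025} = 1.960.
Power = Φ(δ − 1.960) + Φ(−δ − 1.960) = Φ(0.046) + Φ(-3.966) = 0.5183 + 0.0000 = 0.5183.
Type II error: β = 1 − power = 1 − 0.5183 = 0.4817.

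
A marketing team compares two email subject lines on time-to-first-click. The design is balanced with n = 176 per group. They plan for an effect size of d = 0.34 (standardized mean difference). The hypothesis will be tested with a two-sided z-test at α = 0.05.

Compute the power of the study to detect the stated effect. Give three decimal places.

Noncentrality parameter: λ = d·√(n/2) = 0.34 × √(176/2) = 3.1895
Two-sided α = 0.05 → critical value z_{0.025} = 1.960.
Power = Φ(λ − 1.960) + Φ(−λ − 1.960) = Φ(1.230) + Φ(-5.149) = 0.8906 + 0.0000 = 0.8906.

Power ≈ 0.891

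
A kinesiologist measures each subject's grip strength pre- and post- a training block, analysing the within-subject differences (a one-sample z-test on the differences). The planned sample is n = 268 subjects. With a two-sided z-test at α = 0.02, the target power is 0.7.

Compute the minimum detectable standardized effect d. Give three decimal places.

Need Φ(δ − 2.326) = 0.7, so δ = 2.326 + 0.524 = 2.851.
(Lower-tail contribution to power is negligible for δ > 0.)
δ = d·√n ⇒ d = δ/√n = 2.851/√268 = 0.1741.

d ≈ 0.174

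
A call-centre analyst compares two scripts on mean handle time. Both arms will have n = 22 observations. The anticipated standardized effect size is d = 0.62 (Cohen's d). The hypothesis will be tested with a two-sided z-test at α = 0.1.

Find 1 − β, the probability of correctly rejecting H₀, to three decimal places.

Power ≈ 0.660

Noncentrality parameter: δ = d·√(n/2) = 0.62 × √(22/2) = 2.0563
Two-sided α = 0.1 → critical value z_{0.05} = 1.645.
Power = Φ(δ − 1.645) + Φ(−δ − 1.645) = Φ(0.411) + Φ(-3.701) = 0.6596 + 0.0001 = 0.6597.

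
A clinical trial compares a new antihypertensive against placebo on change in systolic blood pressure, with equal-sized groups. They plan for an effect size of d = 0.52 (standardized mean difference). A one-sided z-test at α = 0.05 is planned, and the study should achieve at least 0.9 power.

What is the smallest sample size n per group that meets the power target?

n = 64 per group

Set Φ(δ − 1.645) = 0.9; then δ − 1.645 = Φ⁻¹(0.9) = 1.282, giving δ = 2.926.
δ = d·√(n/2) ⇒ n = 2(δ/d)² = 2 × (2.926 / 0.52)² = 63.34.
Round up to the next whole unit.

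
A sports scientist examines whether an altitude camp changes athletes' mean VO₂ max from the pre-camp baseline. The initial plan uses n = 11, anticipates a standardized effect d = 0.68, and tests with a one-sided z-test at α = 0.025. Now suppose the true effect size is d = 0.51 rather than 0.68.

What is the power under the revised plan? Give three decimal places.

With d = 0.51: δ = d·√n = 0.51 × √11 = 1.6915. Critical value z_{0.025} = 1.960.
Revised power = Φ(δ − 1.960) = Φ(-0.268) = 0.3942.

Power ≈ 0.394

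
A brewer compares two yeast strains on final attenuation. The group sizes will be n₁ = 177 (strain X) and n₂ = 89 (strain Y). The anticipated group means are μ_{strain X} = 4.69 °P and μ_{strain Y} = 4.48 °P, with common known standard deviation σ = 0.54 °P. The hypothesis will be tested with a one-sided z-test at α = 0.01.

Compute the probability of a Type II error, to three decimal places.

β ≈ 0.253

Standardized effect: d = |μ_{strain X} − μ_{strain Y}| / σ = |4.69 − 4.48| / 0.54 = 0.3889
Noncentrality parameter: δ = d / √(1/n₁ + 1/n₂) = 0.3889 / √(1/177 + 1/89) = 2.9927
Critical value for a one-sided test at α = 0.01: z_α = 2.326.
Power = P(Z > 2.326 − δ) = Φ(0.666) = 0.7474.
Type II error: β = 1 − power = 1 − 0.7474 = 0.2526.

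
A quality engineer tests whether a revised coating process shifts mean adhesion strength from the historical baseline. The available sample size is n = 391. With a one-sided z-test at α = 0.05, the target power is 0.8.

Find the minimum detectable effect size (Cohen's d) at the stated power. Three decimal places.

d ≈ 0.126

Required noncentrality: δ = z_{0.05} + z_{0.20} = 1.645 + 0.842 = 2.486.
δ = d·√n ⇒ d = δ/√n = 2.486/√391 = 0.1257.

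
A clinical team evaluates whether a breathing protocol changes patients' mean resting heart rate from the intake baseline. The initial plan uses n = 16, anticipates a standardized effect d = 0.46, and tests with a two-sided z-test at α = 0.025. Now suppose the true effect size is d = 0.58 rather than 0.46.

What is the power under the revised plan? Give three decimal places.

Power ≈ 0.531

With d = 0.58: δ = d·√n = 0.58 × √16 = 2.3200. Critical value z_{0.0125} = 2.241.
Revised power = Φ(δ − 2.241) + Φ(−δ − 2.241) = Φ(0.079) + Φ(-4.561) = 0.5313 + 0.0000 = 0.5313.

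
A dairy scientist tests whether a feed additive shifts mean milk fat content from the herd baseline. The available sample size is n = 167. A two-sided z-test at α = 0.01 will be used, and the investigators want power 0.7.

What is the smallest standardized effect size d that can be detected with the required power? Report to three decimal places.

d ≈ 0.240

Need Φ(δ − 2.576) = 0.7, so δ = 2.576 + 0.524 = 3.100.
(The second rejection-region term Φ(−δ − z_{α/2}) is negligible and dropped.)
δ = d·√n ⇒ d = δ/√n = 3.100/√167 = 0.2399.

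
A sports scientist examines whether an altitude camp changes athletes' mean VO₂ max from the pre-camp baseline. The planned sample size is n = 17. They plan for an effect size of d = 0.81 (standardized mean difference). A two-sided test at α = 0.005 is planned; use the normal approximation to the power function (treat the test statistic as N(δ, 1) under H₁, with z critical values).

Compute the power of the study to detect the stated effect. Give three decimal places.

Power ≈ 0.703

Noncentrality parameter: δ = d·√n = 0.81 × √17 = 3.3397
Two-sided α = 0.005 → critical value z_{0.0025} = 2.807.
Power = Φ(δ − 2.807) + Φ(−δ − 2.807) = Φ(0.533) + Φ(-6.147) = 0.7029 + 0.0000 = 0.7029.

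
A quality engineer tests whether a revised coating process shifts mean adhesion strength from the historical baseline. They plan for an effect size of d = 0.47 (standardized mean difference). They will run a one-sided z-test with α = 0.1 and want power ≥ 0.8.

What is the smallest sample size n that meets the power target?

Set Φ(δ − 1.282) = 0.8; then δ − 1.282 = Φ⁻¹(0.8) = 0.842, giving δ = 2.123.
δ = d·√n ⇒ n = (δ/d)² = (2.123 / 0.47)² = 20.41.
Round up to the next whole unit.

n = 21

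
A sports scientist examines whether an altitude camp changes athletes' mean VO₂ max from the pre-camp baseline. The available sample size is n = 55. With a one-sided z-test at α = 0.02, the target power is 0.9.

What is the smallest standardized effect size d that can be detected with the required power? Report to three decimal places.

Required noncentrality: δ = z_{0.02} + z_{0.10} = 2.054 + 1.282 = 3.335.
δ = d·√n ⇒ d = δ/√n = 3.335/√55 = 0.4497.

d ≈ 0.450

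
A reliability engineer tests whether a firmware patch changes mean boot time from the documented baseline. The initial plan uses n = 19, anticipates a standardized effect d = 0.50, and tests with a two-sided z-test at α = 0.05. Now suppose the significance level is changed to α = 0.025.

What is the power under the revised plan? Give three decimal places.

Power ≈ 0.475

δ = d·√n = 0.50 × √19 = 2.1794 (unchanged). New critical value: z_{0.0125} = 2.241.
Revised power = Φ(δ − 2.241) + Φ(−δ − 2.241) = Φ(-0.062) + Φ(-4.421) = 0.4753 + 0.0000 = 0.4753.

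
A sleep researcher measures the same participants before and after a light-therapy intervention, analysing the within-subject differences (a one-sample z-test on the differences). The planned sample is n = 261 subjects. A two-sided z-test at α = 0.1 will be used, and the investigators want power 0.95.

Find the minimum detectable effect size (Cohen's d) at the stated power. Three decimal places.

d ≈ 0.204

Need Φ(δ − 1.645) = 0.95, so δ = 1.645 + 1.645 = 3.290.
(The second rejection-region term Φ(−δ − z_{α/2}) is negligible and dropped.)
δ = d·√n ⇒ d = δ/√n = 3.290/√261 = 0.2036.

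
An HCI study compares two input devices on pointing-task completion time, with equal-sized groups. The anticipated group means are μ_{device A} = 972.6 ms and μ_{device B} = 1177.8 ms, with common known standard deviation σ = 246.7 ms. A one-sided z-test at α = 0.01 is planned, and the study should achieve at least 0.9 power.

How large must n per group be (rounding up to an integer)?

n = 38 per group

Standardized effect: d = |μ_{device A} − μ_{device B}| / σ = |972.6 − 1177.8| / 246.7 = 0.8318
Set Φ(δ − 2.326) = 0.9; then δ − 2.326 = Φ⁻¹(0.9) = 1.282, giving δ = 3.608.
δ = d·√(n/2) ⇒ n = 2(δ/d)² = 2 × (3.608 / 0.8318)² = 37.63.
Rounding up, n = 38 per group.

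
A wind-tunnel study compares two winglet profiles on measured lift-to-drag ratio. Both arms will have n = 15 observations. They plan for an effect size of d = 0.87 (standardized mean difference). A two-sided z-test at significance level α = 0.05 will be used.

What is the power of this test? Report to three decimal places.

Noncentrality parameter: δ = d·√(n/2) = 0.87 × √(15/2) = 2.3826
Critical value for a two-sided test at α = 0.05: z_{α/2} = 1.960.
Power = Φ(δ − 1.960) + Φ(−δ − 1.960) = Φ(0.423) + Φ(-4.343) = 0.6637 + 0.0000 = 0.6637.

Power ≈ 0.664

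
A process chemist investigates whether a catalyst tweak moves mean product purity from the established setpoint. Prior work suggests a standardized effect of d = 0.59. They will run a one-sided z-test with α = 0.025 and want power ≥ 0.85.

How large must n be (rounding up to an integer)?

n = 26

Set Φ(δ − 1.960) = 0.85; then δ − 1.960 = Φ⁻¹(0.85) = 1.036, giving δ = 2.996.
δ = d·√n ⇒ n = (δ/d)² = (2.996 / 0.59)² = 25.79.
Round up to the next whole unit.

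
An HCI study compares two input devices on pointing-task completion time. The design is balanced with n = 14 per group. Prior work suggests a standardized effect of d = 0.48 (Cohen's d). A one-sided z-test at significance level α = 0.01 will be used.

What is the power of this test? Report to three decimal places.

Power ≈ 0.145

Noncentrality parameter: δ = d·√(n/2) = 0.48 × √(14/2) = 1.2700
One-sided α = 0.01 → critical value z_{0.01} = 2.326.
Power = P(Z > 2.326 − δ) = Φ(-1.056) = 0.1454.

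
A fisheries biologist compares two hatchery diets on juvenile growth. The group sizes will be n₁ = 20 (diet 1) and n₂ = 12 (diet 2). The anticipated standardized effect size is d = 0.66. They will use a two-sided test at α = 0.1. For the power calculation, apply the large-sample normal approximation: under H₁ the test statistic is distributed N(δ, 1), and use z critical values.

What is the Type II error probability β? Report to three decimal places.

Noncentrality parameter: λ = d / √(1/n₁ + 1/n₂) = 0.66 / √(1/20 + 1/12) = 1.8075
Critical value for a two-sided test at α = 0.1: z_{α/2} = 1.645.
Power = Φ(λ − 1.645) + Φ(−λ − 1.645) = Φ(0.163) + Φ(-3.452) = 0.5646 + 0.0003 = 0.5649.
Type II error: β = 1 − power = 1 − 0.5649 = 0.4351.

β ≈ 0.435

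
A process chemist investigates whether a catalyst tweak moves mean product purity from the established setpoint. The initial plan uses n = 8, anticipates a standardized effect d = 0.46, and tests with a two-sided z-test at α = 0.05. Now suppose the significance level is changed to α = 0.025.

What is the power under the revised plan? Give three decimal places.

Power ≈ 0.174

δ = d·√n = 0.46 × √8 = 1.3011 (unchanged). New critical value: z_{0.0125} = 2.241.
Revised power = Φ(δ − 2.241) + Φ(−δ − 2.241) = Φ(-0.940) + Φ(-3.542) = 0.1735 + 0.0002 = 0.1737.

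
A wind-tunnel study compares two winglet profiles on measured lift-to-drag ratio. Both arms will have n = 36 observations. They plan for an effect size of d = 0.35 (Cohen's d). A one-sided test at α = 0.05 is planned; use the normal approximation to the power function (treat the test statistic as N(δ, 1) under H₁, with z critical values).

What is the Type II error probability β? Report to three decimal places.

Noncentrality parameter: δ = d·√(n/2) = 0.35 × √(36/2) = 1.4849
Critical value for a one-sided test at α = 0.05: z_α = 1.645.
Power = Φ(δ − 1.645) = Φ(-0.160) = 0.4365.
Type II error: β = 1 − power = 1 − 0.4365 = 0.5635.

β ≈ 0.564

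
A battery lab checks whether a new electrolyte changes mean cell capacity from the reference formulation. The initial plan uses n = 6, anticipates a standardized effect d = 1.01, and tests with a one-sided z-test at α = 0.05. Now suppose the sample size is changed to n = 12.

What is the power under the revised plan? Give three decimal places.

With n = 12: δ = d·√n = 1.01 × √12 = 3.4987. Critical value z_{0.05} = 1.645.
Revised power = Φ(δ − 1.645) = Φ(1.854) = 0.9681.

Power ≈ 0.968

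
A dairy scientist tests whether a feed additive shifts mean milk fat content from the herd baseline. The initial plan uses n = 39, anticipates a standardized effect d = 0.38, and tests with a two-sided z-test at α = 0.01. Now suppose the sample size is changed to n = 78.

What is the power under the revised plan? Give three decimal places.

Power ≈ 0.782

With n = 78: δ = d·√n = 0.38 × √78 = 3.3561. Critical value z_{0.005} = 2.576.
Revised power = Φ(δ − 2.576) + Φ(−δ − 2.576) = Φ(0.780) + Φ(-5.932) = 0.7824 + 0.0000 = 0.7824.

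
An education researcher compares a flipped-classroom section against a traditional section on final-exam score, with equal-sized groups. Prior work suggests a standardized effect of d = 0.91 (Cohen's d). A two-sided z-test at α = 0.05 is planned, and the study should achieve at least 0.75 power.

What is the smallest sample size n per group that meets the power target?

Set Φ(δ − 1.960) = 0.75; then δ − 1.960 = Φ⁻¹(0.75) = 0.674, giving δ = 2.634.
(For δ > 0 the lower-tail rejection region contributes negligibly to power, so the one-term inversion is standard.)
δ = d·√(n/2) ⇒ n = 2(δ/d)² = 2 × (2.634 / 0.91)² = 16.76.
Rounding up, n = 17 per group.

n = 17 per group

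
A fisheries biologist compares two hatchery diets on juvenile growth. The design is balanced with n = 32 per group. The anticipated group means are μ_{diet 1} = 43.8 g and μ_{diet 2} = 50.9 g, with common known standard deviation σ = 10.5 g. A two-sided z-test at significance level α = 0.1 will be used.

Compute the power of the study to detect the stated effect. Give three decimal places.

Power ≈ 0.855

Standardized effect: d = |μ_{diet 1} − μ_{diet 2}| / σ = |43.8 − 50.9| / 10.5 = 0.6762
Noncentrality parameter: δ = d·√(n/2) = 0.6762 × √(32/2) = 2.7048
Critical value for a two-sided test at α = 0.1: z_{α/2} = 1.645.
Power = Φ(δ − 1.645) + Φ(−δ − 1.645) = Φ(1.060) + Φ(-4.350) = 0.8554 + 0.0000 = 0.8554.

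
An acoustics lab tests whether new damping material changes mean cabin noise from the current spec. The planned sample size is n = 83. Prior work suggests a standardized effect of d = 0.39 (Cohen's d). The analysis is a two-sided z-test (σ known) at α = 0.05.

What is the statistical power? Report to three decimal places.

Power ≈ 0.944

Noncentrality parameter: δ = d·√n = 0.39 × √83 = 3.5531
Critical value for a two-sided test at α = 0.05: z_{α/2} = 1.960.
Power = Φ(δ − 1.960) + Φ(−δ − 1.960) = Φ(1.593) + Φ(-5.513) = 0.9444 + 0.0000 = 0.9444.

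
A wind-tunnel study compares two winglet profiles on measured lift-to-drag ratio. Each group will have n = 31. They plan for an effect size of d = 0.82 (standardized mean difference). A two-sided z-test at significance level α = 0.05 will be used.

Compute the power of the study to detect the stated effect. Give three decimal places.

Power ≈ 0.898

Noncentrality parameter: δ = d·√(n/2) = 0.82 × √(31/2) = 3.2283
Two-sided α = 0.05 → critical value z_{0.025} = 1.960.
Power = Φ(δ − 1.960) + Φ(−δ − 1.960) = Φ(1.268) + Φ(-5.188) = 0.8977 + 0.0000 = 0.8977.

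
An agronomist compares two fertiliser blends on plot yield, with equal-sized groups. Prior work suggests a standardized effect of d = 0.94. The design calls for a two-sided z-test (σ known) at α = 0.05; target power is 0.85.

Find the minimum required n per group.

n = 21 per group

For power 0.85 need Φ(δ − z_{0.025}) = 0.85, so δ = z_{0.025} + z_{0.15} = 1.960 + 1.036 = 2.996.
(The Φ(−δ − z_{α/2}) term is vanishingly small for δ > 0 and is dropped in the standard sample-size formula.)
δ = d·√(n/2) ⇒ n = 2(δ/d)² = 2 × (2.996 / 0.94)² = 20.32.
Round up to the next whole unit.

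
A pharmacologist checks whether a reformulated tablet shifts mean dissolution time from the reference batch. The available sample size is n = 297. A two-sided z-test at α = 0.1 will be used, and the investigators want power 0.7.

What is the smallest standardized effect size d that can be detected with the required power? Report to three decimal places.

d ≈ 0.126

Required noncentrality: δ = z_{0.05} + z_{0.30} = 1.645 + 0.524 = 2.169.
(Lower-tail contribution to power is negligible for δ > 0.)
δ = d·√n ⇒ d = δ/√n = 2.169/√297 = 0.1259.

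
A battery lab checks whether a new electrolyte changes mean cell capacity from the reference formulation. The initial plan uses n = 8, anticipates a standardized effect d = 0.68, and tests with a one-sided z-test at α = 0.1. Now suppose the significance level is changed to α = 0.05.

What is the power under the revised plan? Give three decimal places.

Power ≈ 0.610

δ = d·√n = 0.68 × √8 = 1.9233 (unchanged). New critical value: z_{0.05} = 1.645.
Revised power = Φ(δ − 1.645) = Φ(0.278) = 0.6097.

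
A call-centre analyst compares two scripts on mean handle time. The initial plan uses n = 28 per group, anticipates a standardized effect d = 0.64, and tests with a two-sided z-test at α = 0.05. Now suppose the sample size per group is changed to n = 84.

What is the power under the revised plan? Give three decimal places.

With n = 84 per group: δ = d·√(n/2) = 0.64 × √(84/2) = 4.1477. Critical value z_{0.025} = 1.960.
Revised power = Φ(δ − 1.960) + Φ(−δ − 1.960) = Φ(2.188) + Φ(-6.108) = 0.9857 + 0.0000 = 0.9857.

Power ≈ 0.986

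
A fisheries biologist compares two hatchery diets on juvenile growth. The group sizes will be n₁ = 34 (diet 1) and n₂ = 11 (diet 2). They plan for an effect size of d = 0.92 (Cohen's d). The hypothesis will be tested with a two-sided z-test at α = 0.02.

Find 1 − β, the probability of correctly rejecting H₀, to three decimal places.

Noncentrality parameter: δ = d / √(1/n₁ + 1/n₂) = 0.92 / √(1/34 + 1/11) = 2.6523
Two-sided α = 0.02 → critical value z_{0.01} = 2.326.
Power = Φ(δ − 2.326) + Φ(−δ − 2.326) = Φ(0.326) + Φ(-4.979) = 0.6278 + 0.0000 = 0.6278.

Power ≈ 0.628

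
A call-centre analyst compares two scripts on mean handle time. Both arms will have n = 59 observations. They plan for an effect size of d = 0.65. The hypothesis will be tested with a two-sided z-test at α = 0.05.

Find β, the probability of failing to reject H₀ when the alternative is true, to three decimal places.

β ≈ 0.058

Noncentrality parameter: λ = d·√(n/2) = 0.65 × √(59/2) = 3.5304
Critical value for a two-sided test at α = 0.05: z_{α/2} = 1.960.
Power = Φ(λ − 1.960) + Φ(−λ − 1.960) = Φ(1.570) + Φ(-5.490) = 0.9418 + 0.0000 = 0.9418.
Type II error: β = 1 − power = 1 − 0.9418 = 0.0582.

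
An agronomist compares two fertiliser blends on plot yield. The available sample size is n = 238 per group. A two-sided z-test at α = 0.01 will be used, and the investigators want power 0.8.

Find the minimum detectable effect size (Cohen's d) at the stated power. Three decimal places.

d ≈ 0.313

Need Φ(δ − 2.576) = 0.8, so δ = 2.576 + 0.842 = 3.417.
(The second rejection-region term Φ(−δ − z_{α/2}) is negligible and dropped.)
δ = d·√(n/2) ⇒ d = δ/√(n/2) = 3.417/√(238/2) = 0.3133.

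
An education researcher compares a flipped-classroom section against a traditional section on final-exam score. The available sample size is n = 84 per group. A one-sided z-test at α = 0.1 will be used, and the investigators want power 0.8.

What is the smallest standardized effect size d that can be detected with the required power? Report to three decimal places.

d ≈ 0.328

Required noncentrality: δ = z_{0.1} + z_{0.20} = 1.282 + 0.842 = 2.123.
δ = d·√(n/2) ⇒ d = δ/√(n/2) = 2.123/√(84/2) = 0.3276.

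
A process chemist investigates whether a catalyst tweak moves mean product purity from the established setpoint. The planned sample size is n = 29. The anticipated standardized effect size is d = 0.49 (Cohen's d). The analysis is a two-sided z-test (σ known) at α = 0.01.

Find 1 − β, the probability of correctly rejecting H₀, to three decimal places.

Noncentrality parameter: δ = d·√n = 0.49 × √29 = 2.6387
Two-sided α = 0.01 → critical value z_{0.005} = 2.576.
Power = Φ(δ − 2.576) + Φ(−δ − 2.576) = Φ(0.063) + Φ(-5.215) = 0.5251 + 0.0000 = 0.5251.

Power ≈ 0.525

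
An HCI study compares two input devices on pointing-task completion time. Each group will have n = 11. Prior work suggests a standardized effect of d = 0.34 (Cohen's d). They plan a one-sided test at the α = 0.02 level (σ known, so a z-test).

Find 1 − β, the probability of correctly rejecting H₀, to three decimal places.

Noncentrality parameter: δ = d·√(n/2) = 0.34 × √(11/2) = 0.7974
One-sided α = 0.02 → critical value z_{0.02} = 2.054.
Power = Φ(δ − 2.054) = Φ(-1.256) = 0.1045.

Power ≈ 0.104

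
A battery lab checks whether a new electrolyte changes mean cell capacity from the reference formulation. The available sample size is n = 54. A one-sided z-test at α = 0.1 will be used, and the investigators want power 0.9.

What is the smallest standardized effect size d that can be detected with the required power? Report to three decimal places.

Required noncentrality: δ = z_{0.1} + z_{0.10} = 1.282 + 1.282 = 2.563.
δ = d·√n ⇒ d = δ/√n = 2.563/√54 = 0.3488.

d ≈ 0.349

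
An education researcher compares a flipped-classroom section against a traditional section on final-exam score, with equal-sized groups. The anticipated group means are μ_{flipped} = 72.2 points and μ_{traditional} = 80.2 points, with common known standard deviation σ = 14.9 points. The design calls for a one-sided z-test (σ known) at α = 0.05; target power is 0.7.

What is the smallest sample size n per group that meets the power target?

n = 33 per group

Standardized effect: d = |μ_{flipped} − μ_{traditional}| / σ = |72.2 − 80.2| / 14.9 = 0.5369
Set Φ(δ − 1.645) = 0.7; then δ − 1.645 = Φ⁻¹(0.7) = 0.524, giving δ = 2.169.
δ = d·√(n/2) ⇒ n = 2(δ/d)² = 2 × (2.169 / 0.5369)² = 32.65.
Round up to the next whole unit.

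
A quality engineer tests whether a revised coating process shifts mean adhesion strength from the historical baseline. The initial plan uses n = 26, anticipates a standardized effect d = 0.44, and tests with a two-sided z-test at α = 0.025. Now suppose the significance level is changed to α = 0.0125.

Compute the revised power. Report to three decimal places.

δ = d·√n = 0.44 × √26 = 2.2436 (unchanged). New critical value: z_{0.0063} = 2.498.
Revised power = Φ(δ − 2.498) + Φ(−δ − 2.498) = Φ(-0.254) + Φ(-4.741) = 0.3997 + 0.0000 = 0.3997.

Power ≈ 0.400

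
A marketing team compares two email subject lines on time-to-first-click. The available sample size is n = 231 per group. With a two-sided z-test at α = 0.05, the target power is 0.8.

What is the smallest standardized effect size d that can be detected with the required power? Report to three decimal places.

Need Φ(δ − 1.960) = 0.8, so δ = 1.960 + 0.842 = 2.802.
(Lower-tail contribution to power is negligible for δ > 0.)
δ = d·√(n/2) ⇒ d = δ/√(n/2) = 2.802/√(231/2) = 0.2607.

d ≈ 0.261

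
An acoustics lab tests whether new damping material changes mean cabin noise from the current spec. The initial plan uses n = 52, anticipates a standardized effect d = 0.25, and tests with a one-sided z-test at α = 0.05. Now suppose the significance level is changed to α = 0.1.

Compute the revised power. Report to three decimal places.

Power ≈ 0.699

δ = d·√n = 0.25 × √52 = 1.8028 (unchanged). New critical value: z_{0.1} = 1.282.
Revised power = P(Z > 1.282 − δ) = Φ(0.521) = 0.6989.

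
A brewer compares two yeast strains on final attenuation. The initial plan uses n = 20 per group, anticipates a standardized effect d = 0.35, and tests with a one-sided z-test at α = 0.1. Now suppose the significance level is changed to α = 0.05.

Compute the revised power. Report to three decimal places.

δ = d·√(n/2) = 0.35 × √(20/2) = 1.1068 (unchanged). New critical value: z_{0.05} = 1.645.
Revised power = Φ(δ − 1.645) = Φ(-0.538) = 0.2953.

Power ≈ 0.295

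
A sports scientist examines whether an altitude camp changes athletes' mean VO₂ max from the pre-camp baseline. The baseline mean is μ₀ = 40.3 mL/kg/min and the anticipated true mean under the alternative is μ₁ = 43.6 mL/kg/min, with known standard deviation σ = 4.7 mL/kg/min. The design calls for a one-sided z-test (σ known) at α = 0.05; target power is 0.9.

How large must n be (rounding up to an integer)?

n = 18

Standardized effect: d = |μ₁ − μ₀| / σ = |43.6 − 40.3| / 4.7 = 0.7021
For power 0.9 need Φ(δ − z_{0.05}) = 0.9, so δ = z_{0.05} + z_{0.10} = 1.645 + 1.282 = 2.926.
δ = d·√n ⇒ n = (δ/d)² = (2.926 / 0.7021)² = 17.37.
Rounding up, n = 18.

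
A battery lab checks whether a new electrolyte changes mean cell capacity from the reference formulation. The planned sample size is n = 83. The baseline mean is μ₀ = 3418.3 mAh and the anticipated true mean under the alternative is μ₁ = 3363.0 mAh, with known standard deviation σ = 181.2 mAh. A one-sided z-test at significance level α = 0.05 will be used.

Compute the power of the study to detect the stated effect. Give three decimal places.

Standardized effect: d = |μ₁ − μ₀| / σ = |3363.0 − 3418.3| / 181.2 = 0.3052
Noncentrality parameter: δ = d·√n = 0.3052 × √83 = 2.7804
One-sided α = 0.05 → critical value z_{0.05} = 1.645.
Power = P(Z > 1.645 − δ) = Φ(1.136) = 0.8719.

Power ≈ 0.872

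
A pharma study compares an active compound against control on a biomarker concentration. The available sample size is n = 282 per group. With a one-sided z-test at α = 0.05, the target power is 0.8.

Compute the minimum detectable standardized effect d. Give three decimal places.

d ≈ 0.209

Required noncentrality: δ = z_{0.05} + z_{0.20} = 1.645 + 0.842 = 2.486.
δ = d·√(n/2) ⇒ d = δ/√(n/2) = 2.486/√(282/2) = 0.2094.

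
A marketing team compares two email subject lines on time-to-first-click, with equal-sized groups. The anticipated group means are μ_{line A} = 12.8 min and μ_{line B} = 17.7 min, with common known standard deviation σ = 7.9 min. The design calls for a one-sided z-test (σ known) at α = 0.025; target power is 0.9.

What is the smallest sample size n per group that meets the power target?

Standardized effect: d = |μ_{line A} − μ_{line B}| / σ = |12.8 − 17.7| / 7.9 = 0.6203
For power 0.9 need Φ(δ − z_{0.025}) = 0.9, so δ = z_{0.025} + z_{0.10} = 1.960 + 1.282 = 3.242.
δ = d·√(n/2) ⇒ n = 2(δ/d)² = 2 × (3.242 / 0.6203)² = 54.62.
Rounding up, n = 55 per group.

n = 55 per group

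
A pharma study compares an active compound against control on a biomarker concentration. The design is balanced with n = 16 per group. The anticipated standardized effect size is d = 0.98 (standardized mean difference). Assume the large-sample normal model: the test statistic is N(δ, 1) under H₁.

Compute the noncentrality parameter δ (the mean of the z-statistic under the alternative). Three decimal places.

δ ≈ 2.772

δ = d·√(n/2) = 0.98 × √(16/2) = 2.7719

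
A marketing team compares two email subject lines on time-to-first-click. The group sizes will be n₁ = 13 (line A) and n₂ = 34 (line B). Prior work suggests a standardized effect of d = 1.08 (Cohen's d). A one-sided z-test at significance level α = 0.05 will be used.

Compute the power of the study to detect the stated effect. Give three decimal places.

Power ≈ 0.952

Noncentrality parameter: δ = d / √(1/n₁ + 1/n₂) = 1.08 / √(1/13 + 1/34) = 3.3120
Critical value for a one-sided test at α = 0.05: z_α = 1.645.
Power = Φ(δ − 1.645) = Φ(1.667) = 0.9523.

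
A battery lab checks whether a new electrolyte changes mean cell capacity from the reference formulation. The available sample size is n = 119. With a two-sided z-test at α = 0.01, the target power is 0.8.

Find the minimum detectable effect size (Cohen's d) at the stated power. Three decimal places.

Required noncentrality: δ = z_{0.005} + z_{0.20} = 2.576 + 0.842 = 3.417.
(Lower-tail contribution to power is negligible for δ > 0.)
δ = d·√n ⇒ d = δ/√n = 3.417/√119 = 0.3133.

d ≈ 0.313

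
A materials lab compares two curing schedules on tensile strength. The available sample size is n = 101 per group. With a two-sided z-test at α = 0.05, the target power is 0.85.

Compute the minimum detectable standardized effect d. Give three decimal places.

d ≈ 0.422

Required noncentrality: δ = z_{0.025} + z_{0.15} = 1.960 + 1.036 = 2.996.
(Lower-tail contribution to power is negligible for δ > 0.)
δ = d·√(n/2) ⇒ d = δ/√(n/2) = 2.996/√(101/2) = 0.4217.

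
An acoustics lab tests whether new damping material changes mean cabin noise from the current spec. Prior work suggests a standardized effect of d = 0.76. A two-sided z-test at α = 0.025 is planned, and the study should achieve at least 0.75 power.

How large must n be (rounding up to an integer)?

For power 0.75 need Φ(δ − z_{0.0125}) = 0.75, so δ = z_{0.0125} + z_{0.25} = 2.241 + 0.674 = 2.916.
(For δ > 0 the lower-tail rejection region contributes negligibly to power, so the one-term inversion is standard.)
δ = d·√n ⇒ n = (δ/d)² = (2.916 / 0.76)² = 14.72.
Rounding up, n = 15.

n = 15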